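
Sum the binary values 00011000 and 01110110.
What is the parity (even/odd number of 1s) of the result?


00011000 = 24
01110110 = 118
Sum = 142 = 10001110
1s count = 4

even parity (4 ones in 10001110)


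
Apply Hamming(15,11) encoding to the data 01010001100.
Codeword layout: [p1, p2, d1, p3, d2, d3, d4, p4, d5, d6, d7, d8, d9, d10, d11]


Parity bits: p1=1, p2=1, p3=0, p4=0

110010100001100


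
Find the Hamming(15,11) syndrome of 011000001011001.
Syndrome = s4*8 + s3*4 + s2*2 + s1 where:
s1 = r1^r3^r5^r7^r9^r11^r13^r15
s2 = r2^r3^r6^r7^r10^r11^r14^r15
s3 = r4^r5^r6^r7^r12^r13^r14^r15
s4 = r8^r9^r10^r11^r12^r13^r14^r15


s1=0, s2=0, s3=0, s4=0

Syndrome = 0 (no error)


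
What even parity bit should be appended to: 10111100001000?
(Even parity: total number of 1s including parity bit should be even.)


Number of 1s in data: 6
Parity bit: 0

0


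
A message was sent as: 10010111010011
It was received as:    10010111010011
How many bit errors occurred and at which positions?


XOR: 00000000000000

0 errors (received matches sent)


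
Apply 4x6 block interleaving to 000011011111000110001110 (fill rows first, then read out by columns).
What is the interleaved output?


Matrix:
  000011
  011111
  000110
  001110
Read columns: 000001000101011111111100

000001000101011111111100


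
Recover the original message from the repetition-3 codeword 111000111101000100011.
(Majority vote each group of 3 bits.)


Groups: 111, 000, 111, 101, 000, 100, 011
Majority votes: 1011001

1011001


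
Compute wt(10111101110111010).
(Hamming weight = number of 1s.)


Counting 1s in 10111101110111010

12


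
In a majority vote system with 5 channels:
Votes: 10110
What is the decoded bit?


Ones: 3 out of 5
Threshold: 3

1 (3/5 voted 1)


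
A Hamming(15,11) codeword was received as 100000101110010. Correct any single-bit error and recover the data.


Syndrome = 0: no error detected

Data: 00011110010 (no errors)


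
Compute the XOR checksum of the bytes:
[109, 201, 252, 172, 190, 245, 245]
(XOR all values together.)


XOR chain: 109 ^ 201 ^ 252 ^ 172 ^ 190 ^ 245 ^ 245 = 74

74


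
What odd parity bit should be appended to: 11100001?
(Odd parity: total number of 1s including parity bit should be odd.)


Number of 1s in data: 4
Parity bit: 1

1


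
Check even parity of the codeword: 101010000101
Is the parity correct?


Number of 1s: 5

No, parity error (5 ones)


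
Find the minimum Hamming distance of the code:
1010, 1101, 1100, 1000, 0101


Comparing all pairs, minimum distance: 1
Can detect 0 errors, correct 0 errors

1


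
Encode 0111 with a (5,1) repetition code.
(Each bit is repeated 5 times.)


Each bit -> 5 copies

00000111111111111111


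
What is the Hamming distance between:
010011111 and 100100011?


XOR: 110111100
Count of 1s: 6

6


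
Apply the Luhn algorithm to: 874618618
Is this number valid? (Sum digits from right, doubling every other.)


Luhn sum = 44
44 mod 10 = 4

Invalid (Luhn sum mod 10 = 4)


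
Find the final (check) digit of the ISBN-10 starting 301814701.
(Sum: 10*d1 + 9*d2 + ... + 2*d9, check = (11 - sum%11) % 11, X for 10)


Weighted sum: 150
150 mod 11 = 7

Check digit: 4


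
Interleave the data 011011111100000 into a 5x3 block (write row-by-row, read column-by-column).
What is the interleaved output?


Matrix:
  011
  011
  111
  100
  000
Read columns: 001101110011100

001101110011100


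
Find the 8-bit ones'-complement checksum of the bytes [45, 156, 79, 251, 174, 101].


Sum = 806 mod 256 = 38
Complement = 217

217


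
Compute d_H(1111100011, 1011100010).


XOR: 0100000001
Count of 1s: 2

2


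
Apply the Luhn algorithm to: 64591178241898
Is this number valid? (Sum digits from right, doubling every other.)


Luhn sum = 68
68 mod 10 = 8

Invalid (Luhn sum mod 10 = 8)


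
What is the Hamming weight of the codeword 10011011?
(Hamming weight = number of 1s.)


Counting 1s in 10011011

5


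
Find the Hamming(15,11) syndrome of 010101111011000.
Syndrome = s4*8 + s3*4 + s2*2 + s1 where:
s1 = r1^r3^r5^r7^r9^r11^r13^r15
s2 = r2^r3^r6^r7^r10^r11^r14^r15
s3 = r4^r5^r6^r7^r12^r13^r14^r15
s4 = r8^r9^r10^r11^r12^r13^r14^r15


s1=1, s2=0, s3=0, s4=0

Syndrome = 1 (error at position 1)


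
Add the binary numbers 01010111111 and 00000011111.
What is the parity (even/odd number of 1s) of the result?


01010111111 = 703
00000011111 = 31
Sum = 734 = 1011011110
1s count = 7

odd parity (7 ones in 1011011110)


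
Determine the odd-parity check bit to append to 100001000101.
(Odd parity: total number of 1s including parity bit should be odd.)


Number of 1s in data: 4
Parity bit: 1

1


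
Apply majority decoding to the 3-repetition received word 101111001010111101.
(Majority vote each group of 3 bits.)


Groups: 101, 111, 001, 010, 111, 101
Majority votes: 110011

110011


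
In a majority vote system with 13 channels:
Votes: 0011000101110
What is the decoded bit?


Ones: 6 out of 13
Threshold: 7

0 (6/13 voted 1)


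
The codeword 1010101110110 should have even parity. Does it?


Number of 1s: 8

Yes, parity is correct (8 ones)


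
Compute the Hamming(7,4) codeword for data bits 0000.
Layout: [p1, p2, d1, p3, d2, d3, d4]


Parity bits: p1=0, p2=0, p3=0

0000000


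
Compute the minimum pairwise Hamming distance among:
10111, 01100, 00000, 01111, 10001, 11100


Comparing all pairs, minimum distance: 1
Can detect 0 errors, correct 0 errors

1


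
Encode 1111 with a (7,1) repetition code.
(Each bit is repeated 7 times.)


Each bit -> 7 copies

1111111111111111111111111111


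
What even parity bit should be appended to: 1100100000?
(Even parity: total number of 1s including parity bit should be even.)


Number of 1s in data: 3
Parity bit: 1

1


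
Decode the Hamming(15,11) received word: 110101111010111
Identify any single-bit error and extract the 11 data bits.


Syndrome = 0: no error detected

Data: 00111010111 (no errors)


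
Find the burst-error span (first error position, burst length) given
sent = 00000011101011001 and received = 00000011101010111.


XOR: 00000000000001110

Burst at position 13, length 3


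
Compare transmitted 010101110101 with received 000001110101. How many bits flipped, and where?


XOR: 010100000000

2 error(s) at position(s): 1, 3


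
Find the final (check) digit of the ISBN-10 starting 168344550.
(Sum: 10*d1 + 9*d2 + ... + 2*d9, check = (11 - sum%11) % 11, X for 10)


Weighted sum: 228
228 mod 11 = 8

Check digit: 3


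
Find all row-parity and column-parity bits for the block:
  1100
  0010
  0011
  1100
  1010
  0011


Row parities: 010000
Column parities: 1000

Row P: 010000, Col P: 1000, Corner: 1


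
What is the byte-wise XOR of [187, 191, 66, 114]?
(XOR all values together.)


XOR chain: 187 ^ 191 ^ 66 ^ 114 = 52

52


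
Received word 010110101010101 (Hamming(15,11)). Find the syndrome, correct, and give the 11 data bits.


Syndrome = 4: error at position 4

Data: 01011010101 (corrected bit 4)


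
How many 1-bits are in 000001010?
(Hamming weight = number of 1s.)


Counting 1s in 000001010

2


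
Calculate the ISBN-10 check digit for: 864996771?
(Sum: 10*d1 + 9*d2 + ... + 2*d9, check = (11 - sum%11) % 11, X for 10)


Weighted sum: 364
364 mod 11 = 1

Check digit: X


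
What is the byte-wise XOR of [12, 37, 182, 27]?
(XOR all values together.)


XOR chain: 12 ^ 37 ^ 182 ^ 27 = 132

132


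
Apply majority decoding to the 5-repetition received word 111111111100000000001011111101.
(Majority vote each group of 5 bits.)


Groups: 11111, 11111, 00000, 00000, 10111, 11101
Majority votes: 110011

110011


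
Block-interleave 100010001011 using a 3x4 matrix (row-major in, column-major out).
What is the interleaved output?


Matrix:
  1000
  1000
  1011
Read columns: 111000001001

111000001001


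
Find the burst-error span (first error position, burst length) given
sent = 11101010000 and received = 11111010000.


XOR: 00010000000

Burst at position 3, length 1


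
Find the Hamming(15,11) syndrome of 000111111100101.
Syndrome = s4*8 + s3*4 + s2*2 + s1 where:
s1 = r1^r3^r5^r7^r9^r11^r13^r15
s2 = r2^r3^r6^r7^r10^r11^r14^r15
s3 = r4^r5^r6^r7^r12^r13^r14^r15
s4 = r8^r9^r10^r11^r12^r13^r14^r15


s1=1, s2=0, s3=0, s4=1

Syndrome = 9 (error at position 9)


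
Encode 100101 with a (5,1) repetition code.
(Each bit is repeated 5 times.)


Each bit -> 5 copies

111110000000000111110000011111


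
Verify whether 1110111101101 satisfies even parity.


Number of 1s: 10

Yes, parity is correct (10 ones)


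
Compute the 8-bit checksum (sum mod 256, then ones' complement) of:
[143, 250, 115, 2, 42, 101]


Sum = 653 mod 256 = 141
Complement = 114

114


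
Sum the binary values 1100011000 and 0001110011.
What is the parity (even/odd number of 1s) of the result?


1100011000 = 792
0001110011 = 115
Sum = 907 = 1110001011
1s count = 6

even parity (6 ones in 1110001011)


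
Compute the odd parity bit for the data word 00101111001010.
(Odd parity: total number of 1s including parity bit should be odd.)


Number of 1s in data: 7
Parity bit: 0

0


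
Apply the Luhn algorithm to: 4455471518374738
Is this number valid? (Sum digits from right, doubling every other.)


Luhn sum = 92
92 mod 10 = 2

Invalid (Luhn sum mod 10 = 2)


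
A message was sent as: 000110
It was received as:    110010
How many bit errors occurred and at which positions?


XOR: 110100

3 error(s) at position(s): 0, 1, 3


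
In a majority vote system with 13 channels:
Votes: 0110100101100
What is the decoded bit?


Ones: 6 out of 13
Threshold: 7

0 (6/13 voted 1)


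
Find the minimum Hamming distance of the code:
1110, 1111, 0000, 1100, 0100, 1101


Comparing all pairs, minimum distance: 1
Can detect 0 errors, correct 0 errors

1


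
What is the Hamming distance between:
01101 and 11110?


XOR: 10011
Count of 1s: 3

3


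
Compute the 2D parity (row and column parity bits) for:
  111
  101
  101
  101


Row parities: 1000
Column parities: 010

Row P: 1000, Col P: 010, Corner: 1


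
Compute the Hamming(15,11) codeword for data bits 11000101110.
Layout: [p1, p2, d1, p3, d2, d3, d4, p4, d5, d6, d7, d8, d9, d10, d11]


Parity bits: p1=1, p2=1, p3=0, p4=0

111010000101110


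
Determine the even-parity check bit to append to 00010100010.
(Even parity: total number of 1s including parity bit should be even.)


Number of 1s in data: 3
Parity bit: 1

1


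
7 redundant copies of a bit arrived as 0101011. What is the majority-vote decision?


Ones: 4 out of 7
Threshold: 4

1 (4/7 voted 1)


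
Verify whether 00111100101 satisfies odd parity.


Number of 1s: 6

No, parity error (6 ones)


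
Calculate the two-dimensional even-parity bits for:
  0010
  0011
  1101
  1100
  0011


Row parities: 10100
Column parities: 0011

Row P: 10100, Col P: 0011, Corner: 0


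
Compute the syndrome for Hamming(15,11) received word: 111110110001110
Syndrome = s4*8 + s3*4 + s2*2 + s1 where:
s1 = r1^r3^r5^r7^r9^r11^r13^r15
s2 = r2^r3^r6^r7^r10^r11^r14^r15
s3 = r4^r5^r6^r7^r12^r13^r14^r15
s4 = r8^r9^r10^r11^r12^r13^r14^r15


s1=1, s2=0, s3=0, s4=0

Syndrome = 1 (error at position 1)


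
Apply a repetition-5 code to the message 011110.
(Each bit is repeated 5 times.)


Each bit -> 5 copies

000001111111111111111111100000


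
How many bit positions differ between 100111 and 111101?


XOR: 011010
Count of 1s: 3

3


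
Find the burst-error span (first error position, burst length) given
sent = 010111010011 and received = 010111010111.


XOR: 000000000100

Burst at position 9, length 1


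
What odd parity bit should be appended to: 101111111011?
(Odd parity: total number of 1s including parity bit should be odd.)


Number of 1s in data: 10
Parity bit: 1

1


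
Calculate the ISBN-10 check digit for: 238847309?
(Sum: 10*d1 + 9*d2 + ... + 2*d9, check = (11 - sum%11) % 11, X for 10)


Weighted sum: 256
256 mod 11 = 3

Check digit: 8


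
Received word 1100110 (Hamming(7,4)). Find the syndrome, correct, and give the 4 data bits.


Syndrome = 0: no error detected

Data: 0110 (no errors)


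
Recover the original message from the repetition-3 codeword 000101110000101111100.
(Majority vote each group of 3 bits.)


Groups: 000, 101, 110, 000, 101, 111, 100
Majority votes: 0110110

0110110


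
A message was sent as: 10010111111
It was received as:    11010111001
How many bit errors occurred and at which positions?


XOR: 01000000110

3 error(s) at position(s): 1, 8, 9


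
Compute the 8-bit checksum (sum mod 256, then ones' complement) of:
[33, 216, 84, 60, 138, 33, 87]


Sum = 651 mod 256 = 139
Complement = 116

116


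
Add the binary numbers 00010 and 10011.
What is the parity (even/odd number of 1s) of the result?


00010 = 2
10011 = 19
Sum = 21 = 10101
1s count = 3

odd parity (3 ones in 10101)


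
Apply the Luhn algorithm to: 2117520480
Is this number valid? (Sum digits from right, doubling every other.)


Luhn sum = 28
28 mod 10 = 8

Invalid (Luhn sum mod 10 = 8)


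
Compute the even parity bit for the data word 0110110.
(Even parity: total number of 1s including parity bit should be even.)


Number of 1s in data: 4
Parity bit: 0

0


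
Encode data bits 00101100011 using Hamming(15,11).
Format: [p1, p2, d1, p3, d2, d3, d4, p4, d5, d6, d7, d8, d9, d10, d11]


Parity bits: p1=0, p2=0, p3=1, p4=0

000101001100011


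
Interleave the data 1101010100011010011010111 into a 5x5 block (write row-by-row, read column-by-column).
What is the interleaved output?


Matrix:
  11010
  10100
  01101
  00110
  10111
Read columns: 1100110100011111001100101

1100110100011111001100101


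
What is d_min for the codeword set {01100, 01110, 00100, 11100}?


Comparing all pairs, minimum distance: 1
Can detect 0 errors, correct 0 errors

1


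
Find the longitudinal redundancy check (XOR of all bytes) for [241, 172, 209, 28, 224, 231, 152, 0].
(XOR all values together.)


XOR chain: 241 ^ 172 ^ 209 ^ 28 ^ 224 ^ 231 ^ 152 ^ 0 = 15

15


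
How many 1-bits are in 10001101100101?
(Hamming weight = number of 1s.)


Counting 1s in 10001101100101

7


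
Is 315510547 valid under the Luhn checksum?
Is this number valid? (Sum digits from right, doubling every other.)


Luhn sum = 32
32 mod 10 = 2

Invalid (Luhn sum mod 10 = 2)


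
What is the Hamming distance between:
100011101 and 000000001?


XOR: 100011100
Count of 1s: 4

4


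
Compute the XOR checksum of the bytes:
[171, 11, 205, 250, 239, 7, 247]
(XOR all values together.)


XOR chain: 171 ^ 11 ^ 205 ^ 250 ^ 239 ^ 7 ^ 247 = 136

136


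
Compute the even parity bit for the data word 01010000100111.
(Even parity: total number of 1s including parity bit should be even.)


Number of 1s in data: 6
Parity bit: 0

0


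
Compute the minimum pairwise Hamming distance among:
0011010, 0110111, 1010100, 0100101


Comparing all pairs, minimum distance: 2
Can detect 1 errors, correct 0 errors

2


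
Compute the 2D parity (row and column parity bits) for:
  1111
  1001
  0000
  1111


Row parities: 0000
Column parities: 1001

Row P: 0000, Col P: 1001, Corner: 0


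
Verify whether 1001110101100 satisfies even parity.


Number of 1s: 7

No, parity error (7 ones)


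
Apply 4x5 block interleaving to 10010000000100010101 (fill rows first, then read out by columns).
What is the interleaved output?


Matrix:
  10010
  00000
  01000
  10101
Read columns: 10010010000110000001

10010010000110000001


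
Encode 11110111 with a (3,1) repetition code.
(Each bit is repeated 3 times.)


Each bit -> 3 copies

111111111111000111111111


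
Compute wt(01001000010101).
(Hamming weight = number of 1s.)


Counting 1s in 01001000010101

5


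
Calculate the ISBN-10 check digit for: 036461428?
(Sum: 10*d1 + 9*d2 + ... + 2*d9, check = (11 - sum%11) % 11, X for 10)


Weighted sum: 182
182 mod 11 = 6

Check digit: 5


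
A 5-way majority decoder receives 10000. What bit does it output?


Ones: 1 out of 5
Threshold: 3

0 (1/5 voted 1)


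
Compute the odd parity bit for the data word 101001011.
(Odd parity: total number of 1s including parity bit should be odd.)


Number of 1s in data: 5
Parity bit: 0

0


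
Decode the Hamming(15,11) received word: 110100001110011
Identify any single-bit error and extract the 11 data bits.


Syndrome = 14: error at position 14

Data: 00001110001 (corrected bit 14)


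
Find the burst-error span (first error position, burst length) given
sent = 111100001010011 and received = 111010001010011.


XOR: 000110000000000

Burst at position 3, length 2


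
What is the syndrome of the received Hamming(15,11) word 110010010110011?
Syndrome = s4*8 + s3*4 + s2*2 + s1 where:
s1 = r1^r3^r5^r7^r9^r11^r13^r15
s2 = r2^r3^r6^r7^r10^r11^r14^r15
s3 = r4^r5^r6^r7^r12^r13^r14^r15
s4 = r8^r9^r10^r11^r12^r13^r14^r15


s1=0, s2=1, s3=1, s4=1

Syndrome = 14 (error at position 14)


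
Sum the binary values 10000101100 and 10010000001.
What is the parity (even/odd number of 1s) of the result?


10000101100 = 1068
10010000001 = 1153
Sum = 2221 = 100010101101
1s count = 6

even parity (6 ones in 100010101101)


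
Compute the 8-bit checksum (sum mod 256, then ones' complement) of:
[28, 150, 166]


Sum = 344 mod 256 = 88
Complement = 167

167


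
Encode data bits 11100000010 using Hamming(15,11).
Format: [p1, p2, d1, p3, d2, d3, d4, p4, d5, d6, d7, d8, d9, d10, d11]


Parity bits: p1=0, p2=1, p3=1, p4=1

011111010000010


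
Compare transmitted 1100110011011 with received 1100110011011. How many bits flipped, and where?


XOR: 0000000000000

0 errors (received matches sent)


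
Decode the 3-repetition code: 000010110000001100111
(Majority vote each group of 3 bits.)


Groups: 000, 010, 110, 000, 001, 100, 111
Majority votes: 0010001

0010001


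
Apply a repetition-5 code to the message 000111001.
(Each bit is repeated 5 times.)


Each bit -> 5 copies

000000000000000111111111111111000000000011111


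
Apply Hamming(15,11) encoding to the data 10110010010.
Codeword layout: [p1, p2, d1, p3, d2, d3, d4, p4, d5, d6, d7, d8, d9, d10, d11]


Parity bits: p1=1, p2=1, p3=1, p4=0

111101100010010


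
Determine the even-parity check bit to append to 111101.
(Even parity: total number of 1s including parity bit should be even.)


Number of 1s in data: 5
Parity bit: 1

1


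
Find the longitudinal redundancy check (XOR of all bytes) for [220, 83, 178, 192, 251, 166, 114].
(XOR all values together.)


XOR chain: 220 ^ 83 ^ 178 ^ 192 ^ 251 ^ 166 ^ 114 = 210

210


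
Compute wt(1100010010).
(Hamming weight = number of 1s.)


Counting 1s in 1100010010

4


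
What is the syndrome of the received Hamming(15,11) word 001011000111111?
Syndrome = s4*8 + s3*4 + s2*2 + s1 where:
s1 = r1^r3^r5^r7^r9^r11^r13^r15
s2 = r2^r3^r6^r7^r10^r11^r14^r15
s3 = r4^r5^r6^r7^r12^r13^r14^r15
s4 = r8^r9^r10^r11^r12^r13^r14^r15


s1=1, s2=0, s3=0, s4=0

Syndrome = 1 (error at position 1)


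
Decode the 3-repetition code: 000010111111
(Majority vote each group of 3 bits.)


Groups: 000, 010, 111, 111
Majority votes: 0011

0011


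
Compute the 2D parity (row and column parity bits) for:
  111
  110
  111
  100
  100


Row parities: 10111
Column parities: 110

Row P: 10111, Col P: 110, Corner: 0


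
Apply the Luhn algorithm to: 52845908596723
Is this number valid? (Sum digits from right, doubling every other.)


Luhn sum = 59
59 mod 10 = 9

Invalid (Luhn sum mod 10 = 9)


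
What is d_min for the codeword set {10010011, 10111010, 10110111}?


Comparing all pairs, minimum distance: 2
Can detect 1 errors, correct 0 errors

2


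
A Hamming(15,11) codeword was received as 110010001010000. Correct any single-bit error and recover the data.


Syndrome = 4: error at position 4

Data: 01001010000 (corrected bit 4)


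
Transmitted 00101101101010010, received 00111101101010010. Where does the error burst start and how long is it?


XOR: 00010000000000000

Burst at position 3, length 1


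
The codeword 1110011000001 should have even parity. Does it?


Number of 1s: 6

Yes, parity is correct (6 ones)


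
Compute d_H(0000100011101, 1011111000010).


XOR: 1011011011111
Count of 1s: 10

10


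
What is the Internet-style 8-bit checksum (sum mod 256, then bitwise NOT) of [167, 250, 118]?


Sum = 535 mod 256 = 23
Complement = 232

232


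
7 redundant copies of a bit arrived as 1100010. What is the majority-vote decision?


Ones: 3 out of 7
Threshold: 4

0 (3/7 voted 1)


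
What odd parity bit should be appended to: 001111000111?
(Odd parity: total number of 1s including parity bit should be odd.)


Number of 1s in data: 7
Parity bit: 0

0


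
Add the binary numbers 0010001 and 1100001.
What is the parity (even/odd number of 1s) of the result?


0010001 = 17
1100001 = 97
Sum = 114 = 1110010
1s count = 4

even parity (4 ones in 1110010)


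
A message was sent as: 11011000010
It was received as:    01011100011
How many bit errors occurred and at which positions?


XOR: 10000100001

3 error(s) at position(s): 0, 5, 10


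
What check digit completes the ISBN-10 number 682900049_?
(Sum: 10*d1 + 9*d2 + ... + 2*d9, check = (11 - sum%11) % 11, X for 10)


Weighted sum: 241
241 mod 11 = 10

Check digit: 1


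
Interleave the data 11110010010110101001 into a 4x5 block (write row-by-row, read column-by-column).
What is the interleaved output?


Matrix:
  11110
  01001
  01101
  01001
Read columns: 10001111101010000111

10001111101010000111


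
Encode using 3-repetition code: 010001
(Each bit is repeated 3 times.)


Each bit -> 3 copies

000111000000000111


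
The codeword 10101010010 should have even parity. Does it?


Number of 1s: 5

No, parity error (5 ones)


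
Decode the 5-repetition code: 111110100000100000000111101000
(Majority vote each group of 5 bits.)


Groups: 11111, 01000, 00100, 00000, 01111, 01000
Majority votes: 100010

100010


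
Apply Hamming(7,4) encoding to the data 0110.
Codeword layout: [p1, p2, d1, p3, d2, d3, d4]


Parity bits: p1=1, p2=1, p3=0

1100110


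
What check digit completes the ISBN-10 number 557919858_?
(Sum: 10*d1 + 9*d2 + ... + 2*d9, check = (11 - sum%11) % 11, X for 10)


Weighted sum: 328
328 mod 11 = 9

Check digit: 2


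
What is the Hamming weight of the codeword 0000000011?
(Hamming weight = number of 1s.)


Counting 1s in 0000000011

2


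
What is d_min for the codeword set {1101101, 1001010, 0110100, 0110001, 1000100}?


Comparing all pairs, minimum distance: 2
Can detect 1 errors, correct 0 errors

2


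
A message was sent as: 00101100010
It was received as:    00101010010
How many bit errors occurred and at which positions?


XOR: 00000110000

2 error(s) at position(s): 5, 6


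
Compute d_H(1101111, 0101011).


XOR: 1000100
Count of 1s: 2

2


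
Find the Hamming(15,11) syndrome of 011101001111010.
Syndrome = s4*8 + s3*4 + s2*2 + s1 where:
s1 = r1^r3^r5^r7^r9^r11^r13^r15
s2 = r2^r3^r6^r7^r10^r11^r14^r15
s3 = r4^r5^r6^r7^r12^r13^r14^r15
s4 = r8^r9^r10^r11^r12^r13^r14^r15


s1=1, s2=0, s3=0, s4=1

Syndrome = 9 (error at position 9)


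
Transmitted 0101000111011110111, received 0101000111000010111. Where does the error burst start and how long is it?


XOR: 0000000000011100000

Burst at position 11, length 3


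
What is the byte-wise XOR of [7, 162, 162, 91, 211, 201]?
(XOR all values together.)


XOR chain: 7 ^ 162 ^ 162 ^ 91 ^ 211 ^ 201 = 70

70


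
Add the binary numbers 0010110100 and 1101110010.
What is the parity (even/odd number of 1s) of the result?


0010110100 = 180
1101110010 = 882
Sum = 1062 = 10000100110
1s count = 4

even parity (4 ones in 10000100110)


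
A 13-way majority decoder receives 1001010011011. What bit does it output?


Ones: 7 out of 13
Threshold: 7

1 (7/13 voted 1)


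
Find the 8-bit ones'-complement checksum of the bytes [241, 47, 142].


Sum = 430 mod 256 = 174
Complement = 81

81


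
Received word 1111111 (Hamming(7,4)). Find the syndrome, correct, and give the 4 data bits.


Syndrome = 0: no error detected

Data: 1111 (no errors)


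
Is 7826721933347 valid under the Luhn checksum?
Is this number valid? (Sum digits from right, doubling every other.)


Luhn sum = 67
67 mod 10 = 7

Invalid (Luhn sum mod 10 = 7)


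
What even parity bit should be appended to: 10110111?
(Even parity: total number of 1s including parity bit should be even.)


Number of 1s in data: 6
Parity bit: 0

0


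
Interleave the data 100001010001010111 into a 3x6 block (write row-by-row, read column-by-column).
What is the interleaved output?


Matrix:
  100001
  010001
  010111
Read columns: 100011000001001111

100011000001001111


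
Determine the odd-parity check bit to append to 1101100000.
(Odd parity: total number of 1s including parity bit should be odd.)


Number of 1s in data: 4
Parity bit: 1

1


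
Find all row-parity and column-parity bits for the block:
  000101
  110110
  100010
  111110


Row parities: 0001
Column parities: 101111

Row P: 0001, Col P: 101111, Corner: 1


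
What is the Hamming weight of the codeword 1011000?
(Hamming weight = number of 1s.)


Counting 1s in 1011000

3


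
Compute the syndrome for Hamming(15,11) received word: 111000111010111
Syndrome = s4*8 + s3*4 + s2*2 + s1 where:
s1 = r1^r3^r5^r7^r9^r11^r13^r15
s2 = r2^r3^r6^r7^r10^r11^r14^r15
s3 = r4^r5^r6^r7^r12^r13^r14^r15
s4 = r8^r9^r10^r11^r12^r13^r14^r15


s1=1, s2=0, s3=0, s4=0

Syndrome = 1 (error at position 1)


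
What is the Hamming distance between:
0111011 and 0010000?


XOR: 0101011
Count of 1s: 4

4


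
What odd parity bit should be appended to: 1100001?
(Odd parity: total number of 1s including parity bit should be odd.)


Number of 1s in data: 3
Parity bit: 0

0


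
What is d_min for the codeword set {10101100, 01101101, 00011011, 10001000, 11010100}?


Comparing all pairs, minimum distance: 2
Can detect 1 errors, correct 0 errors

2


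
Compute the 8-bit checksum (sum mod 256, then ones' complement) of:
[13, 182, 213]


Sum = 408 mod 256 = 152
Complement = 103

103


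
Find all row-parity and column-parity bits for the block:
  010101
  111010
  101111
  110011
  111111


Row parities: 10100
Column parities: 001100

Row P: 10100, Col P: 001100, Corner: 0


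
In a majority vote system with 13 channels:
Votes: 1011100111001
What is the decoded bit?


Ones: 8 out of 13
Threshold: 7

1 (8/13 voted 1)


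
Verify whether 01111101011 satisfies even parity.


Number of 1s: 8

Yes, parity is correct (8 ones)


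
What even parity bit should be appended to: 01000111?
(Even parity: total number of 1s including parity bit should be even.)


Number of 1s in data: 4
Parity bit: 0

0


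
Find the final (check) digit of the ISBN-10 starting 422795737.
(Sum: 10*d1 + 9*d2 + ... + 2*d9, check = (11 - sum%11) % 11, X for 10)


Weighted sum: 253
253 mod 11 = 0

Check digit: 0


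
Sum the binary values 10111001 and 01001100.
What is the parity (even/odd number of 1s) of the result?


10111001 = 185
01001100 = 76
Sum = 261 = 100000101
1s count = 3

odd parity (3 ones in 100000101)


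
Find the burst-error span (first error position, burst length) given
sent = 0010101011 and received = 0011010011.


XOR: 0001111000

Burst at position 3, length 4


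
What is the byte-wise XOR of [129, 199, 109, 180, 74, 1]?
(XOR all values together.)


XOR chain: 129 ^ 199 ^ 109 ^ 180 ^ 74 ^ 1 = 212

212


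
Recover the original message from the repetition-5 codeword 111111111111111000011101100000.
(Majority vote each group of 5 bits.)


Groups: 11111, 11111, 11111, 00001, 11011, 00000
Majority votes: 111010

111010


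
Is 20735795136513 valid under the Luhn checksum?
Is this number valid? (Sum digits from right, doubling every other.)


Luhn sum = 52
52 mod 10 = 2

Invalid (Luhn sum mod 10 = 2)


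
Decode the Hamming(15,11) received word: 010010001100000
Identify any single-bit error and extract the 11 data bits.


Syndrome = 4: error at position 4

Data: 01001100000 (corrected bit 4)


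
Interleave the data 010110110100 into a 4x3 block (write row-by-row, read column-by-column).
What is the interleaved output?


Matrix:
  010
  110
  110
  100
Read columns: 011111100000

011111100000


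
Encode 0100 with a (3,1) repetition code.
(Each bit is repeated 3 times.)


Each bit -> 3 copies

000111000000


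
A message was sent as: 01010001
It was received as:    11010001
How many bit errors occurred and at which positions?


XOR: 10000000

1 error(s) at position(s): 0


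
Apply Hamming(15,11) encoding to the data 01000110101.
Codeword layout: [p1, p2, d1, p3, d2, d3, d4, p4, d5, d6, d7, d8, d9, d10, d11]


Parity bits: p1=0, p2=1, p3=1, p4=0

010110000110101


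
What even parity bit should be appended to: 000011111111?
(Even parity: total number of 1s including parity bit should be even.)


Number of 1s in data: 8
Parity bit: 0

0


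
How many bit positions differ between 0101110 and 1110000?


XOR: 1011110
Count of 1s: 5

5


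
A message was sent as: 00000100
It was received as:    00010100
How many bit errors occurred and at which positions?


XOR: 00010000

1 error(s) at position(s): 3


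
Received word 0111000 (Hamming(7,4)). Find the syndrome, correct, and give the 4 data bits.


Syndrome = 5: error at position 5

Data: 1100 (corrected bit 5)


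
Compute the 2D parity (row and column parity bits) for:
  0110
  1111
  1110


Row parities: 001
Column parities: 0111

Row P: 001, Col P: 0111, Corner: 1


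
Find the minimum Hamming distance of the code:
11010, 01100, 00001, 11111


Comparing all pairs, minimum distance: 2
Can detect 1 errors, correct 0 errors

2


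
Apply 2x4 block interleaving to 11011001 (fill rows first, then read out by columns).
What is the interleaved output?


Matrix:
  1101
  1001
Read columns: 11100011

11100011


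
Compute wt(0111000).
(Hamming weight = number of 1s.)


Counting 1s in 0111000

3


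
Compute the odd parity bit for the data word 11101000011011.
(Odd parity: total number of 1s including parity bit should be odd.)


Number of 1s in data: 8
Parity bit: 1

1


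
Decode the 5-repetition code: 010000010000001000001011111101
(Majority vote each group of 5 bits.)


Groups: 01000, 00100, 00001, 00000, 10111, 11101
Majority votes: 000011

000011


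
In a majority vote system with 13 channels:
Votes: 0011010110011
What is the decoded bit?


Ones: 7 out of 13
Threshold: 7

1 (7/13 voted 1)


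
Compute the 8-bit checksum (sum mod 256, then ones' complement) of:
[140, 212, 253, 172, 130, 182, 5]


Sum = 1094 mod 256 = 70
Complement = 185

185


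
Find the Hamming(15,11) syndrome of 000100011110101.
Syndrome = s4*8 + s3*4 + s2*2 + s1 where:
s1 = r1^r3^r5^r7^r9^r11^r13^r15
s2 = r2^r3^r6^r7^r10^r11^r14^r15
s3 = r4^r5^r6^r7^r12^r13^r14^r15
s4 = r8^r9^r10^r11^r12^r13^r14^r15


s1=0, s2=1, s3=1, s4=0

Syndrome = 6 (error at position 6)


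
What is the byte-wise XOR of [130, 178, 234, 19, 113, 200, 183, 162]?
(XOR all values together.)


XOR chain: 130 ^ 178 ^ 234 ^ 19 ^ 113 ^ 200 ^ 183 ^ 162 = 101

101


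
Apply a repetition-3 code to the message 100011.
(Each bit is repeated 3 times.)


Each bit -> 3 copies

111000000000111111


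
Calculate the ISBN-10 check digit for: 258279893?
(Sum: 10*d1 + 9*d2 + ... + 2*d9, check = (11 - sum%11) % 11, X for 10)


Weighted sum: 295
295 mod 11 = 9

Check digit: 2


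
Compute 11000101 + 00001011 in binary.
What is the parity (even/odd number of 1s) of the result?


11000101 = 197
00001011 = 11
Sum = 208 = 11010000
1s count = 3

odd parity (3 ones in 11010000)


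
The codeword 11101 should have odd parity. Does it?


Number of 1s: 4

No, parity error (4 ones)


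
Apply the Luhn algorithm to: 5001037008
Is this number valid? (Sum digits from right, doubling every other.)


Luhn sum = 18
18 mod 10 = 8

Invalid (Luhn sum mod 10 = 8)


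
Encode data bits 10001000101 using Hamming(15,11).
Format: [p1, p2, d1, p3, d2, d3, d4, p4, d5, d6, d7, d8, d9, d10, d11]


Parity bits: p1=0, p2=0, p3=0, p4=1

001000011000101


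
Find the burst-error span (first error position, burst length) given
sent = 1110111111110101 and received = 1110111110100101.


XOR: 0000000001010000

Burst at position 9, length 3


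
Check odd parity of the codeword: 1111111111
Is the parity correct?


Number of 1s: 10

No, parity error (10 ones)


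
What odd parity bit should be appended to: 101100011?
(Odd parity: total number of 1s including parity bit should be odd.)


Number of 1s in data: 5
Parity bit: 0

0


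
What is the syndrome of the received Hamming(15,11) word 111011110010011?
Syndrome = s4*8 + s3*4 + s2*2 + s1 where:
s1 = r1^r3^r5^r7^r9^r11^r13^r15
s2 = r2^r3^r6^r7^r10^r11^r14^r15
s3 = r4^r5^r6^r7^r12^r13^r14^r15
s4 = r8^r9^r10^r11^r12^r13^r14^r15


s1=0, s2=1, s3=1, s4=0

Syndrome = 6 (error at position 6)


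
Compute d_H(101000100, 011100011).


XOR: 110100111
Count of 1s: 6

6


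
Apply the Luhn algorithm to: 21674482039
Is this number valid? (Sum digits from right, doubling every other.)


Luhn sum = 54
54 mod 10 = 4

Invalid (Luhn sum mod 10 = 4)


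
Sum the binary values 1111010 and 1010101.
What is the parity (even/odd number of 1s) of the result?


1111010 = 122
1010101 = 85
Sum = 207 = 11001111
1s count = 6

even parity (6 ones in 11001111)


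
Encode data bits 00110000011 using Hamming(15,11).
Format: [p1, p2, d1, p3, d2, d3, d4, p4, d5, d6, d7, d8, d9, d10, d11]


Parity bits: p1=0, p2=0, p3=0, p4=0

000001100000011


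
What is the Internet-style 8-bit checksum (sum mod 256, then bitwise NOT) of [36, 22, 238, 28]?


Sum = 324 mod 256 = 68
Complement = 187

187


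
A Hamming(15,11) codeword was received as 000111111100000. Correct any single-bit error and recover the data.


Syndrome = 11: error at position 11

Data: 01111110000 (corrected bit 11)


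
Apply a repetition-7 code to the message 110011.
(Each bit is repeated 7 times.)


Each bit -> 7 copies

111111111111110000000000000011111111111111


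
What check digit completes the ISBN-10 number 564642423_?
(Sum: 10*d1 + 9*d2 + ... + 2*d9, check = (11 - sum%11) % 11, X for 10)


Weighted sum: 240
240 mod 11 = 9

Check digit: 2


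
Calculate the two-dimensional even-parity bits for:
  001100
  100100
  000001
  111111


Row parities: 0010
Column parities: 010110

Row P: 0010, Col P: 010110, Corner: 1


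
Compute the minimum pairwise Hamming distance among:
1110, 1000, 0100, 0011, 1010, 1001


Comparing all pairs, minimum distance: 1
Can detect 0 errors, correct 0 errors

1


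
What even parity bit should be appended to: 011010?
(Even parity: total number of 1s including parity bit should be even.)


Number of 1s in data: 3
Parity bit: 1

1


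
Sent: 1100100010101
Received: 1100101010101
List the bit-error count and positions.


XOR: 0000001000000

1 error(s) at position(s): 6


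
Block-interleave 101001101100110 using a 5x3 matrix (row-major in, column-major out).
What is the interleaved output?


Matrix:
  101
  001
  101
  100
  110
Read columns: 101110000111100

101110000111100


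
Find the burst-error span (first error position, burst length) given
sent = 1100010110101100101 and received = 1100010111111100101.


XOR: 0000000001010000000

Burst at position 9, length 3


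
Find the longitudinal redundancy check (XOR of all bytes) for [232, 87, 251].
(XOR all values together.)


XOR chain: 232 ^ 87 ^ 251 = 68

68


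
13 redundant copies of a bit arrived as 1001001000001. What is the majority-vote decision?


Ones: 4 out of 13
Threshold: 7

0 (4/13 voted 1)


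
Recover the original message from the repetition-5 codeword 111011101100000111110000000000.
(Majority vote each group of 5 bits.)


Groups: 11101, 11011, 00000, 11111, 00000, 00000
Majority votes: 110100

110100


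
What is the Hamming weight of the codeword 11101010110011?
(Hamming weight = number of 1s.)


Counting 1s in 11101010110011

9


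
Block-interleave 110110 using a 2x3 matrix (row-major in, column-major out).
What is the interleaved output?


Matrix:
  110
  110
Read columns: 111100

111100


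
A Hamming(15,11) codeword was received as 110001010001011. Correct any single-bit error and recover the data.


Syndrome = 0: no error detected

Data: 00100001011 (no errors)


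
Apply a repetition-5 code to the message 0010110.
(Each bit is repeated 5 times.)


Each bit -> 5 copies

00000000001111100000111111111100000


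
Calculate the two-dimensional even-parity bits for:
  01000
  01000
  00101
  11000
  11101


Row parities: 11000
Column parities: 00000

Row P: 11000, Col P: 00000, Corner: 0


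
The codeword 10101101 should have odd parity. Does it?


Number of 1s: 5

Yes, parity is correct (5 ones)


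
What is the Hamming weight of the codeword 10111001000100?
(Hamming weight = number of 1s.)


Counting 1s in 10111001000100

6


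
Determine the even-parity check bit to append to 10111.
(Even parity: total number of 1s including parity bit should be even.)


Number of 1s in data: 4
Parity bit: 0

0


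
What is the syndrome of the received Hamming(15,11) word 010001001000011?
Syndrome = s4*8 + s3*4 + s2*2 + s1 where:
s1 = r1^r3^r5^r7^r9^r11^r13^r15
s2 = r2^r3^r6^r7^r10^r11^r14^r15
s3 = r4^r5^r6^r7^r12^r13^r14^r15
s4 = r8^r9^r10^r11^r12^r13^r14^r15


s1=0, s2=0, s3=1, s4=1

Syndrome = 12 (error at position 12)


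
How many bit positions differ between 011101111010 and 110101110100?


XOR: 101000001110
Count of 1s: 5

5


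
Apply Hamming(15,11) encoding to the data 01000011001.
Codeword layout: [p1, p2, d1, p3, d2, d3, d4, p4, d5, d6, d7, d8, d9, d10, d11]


Parity bits: p1=1, p2=0, p3=1, p4=1

100110010011001


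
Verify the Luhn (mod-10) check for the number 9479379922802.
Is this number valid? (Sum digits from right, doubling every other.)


Luhn sum = 75
75 mod 10 = 5

Invalid (Luhn sum mod 10 = 5)


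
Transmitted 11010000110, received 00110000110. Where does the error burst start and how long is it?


XOR: 11100000000

Burst at position 0, length 3


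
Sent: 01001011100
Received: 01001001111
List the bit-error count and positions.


XOR: 00000010011

3 error(s) at position(s): 6, 9, 10


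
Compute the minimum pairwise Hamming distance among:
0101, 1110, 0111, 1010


Comparing all pairs, minimum distance: 1
Can detect 0 errors, correct 0 errors

1


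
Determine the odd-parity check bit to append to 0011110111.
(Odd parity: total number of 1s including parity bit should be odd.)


Number of 1s in data: 7
Parity bit: 0

0


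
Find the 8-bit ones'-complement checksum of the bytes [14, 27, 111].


Sum = 152 mod 256 = 152
Complement = 103

103


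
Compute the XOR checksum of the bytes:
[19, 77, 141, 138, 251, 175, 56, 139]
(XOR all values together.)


XOR chain: 19 ^ 77 ^ 141 ^ 138 ^ 251 ^ 175 ^ 56 ^ 139 = 190

190
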